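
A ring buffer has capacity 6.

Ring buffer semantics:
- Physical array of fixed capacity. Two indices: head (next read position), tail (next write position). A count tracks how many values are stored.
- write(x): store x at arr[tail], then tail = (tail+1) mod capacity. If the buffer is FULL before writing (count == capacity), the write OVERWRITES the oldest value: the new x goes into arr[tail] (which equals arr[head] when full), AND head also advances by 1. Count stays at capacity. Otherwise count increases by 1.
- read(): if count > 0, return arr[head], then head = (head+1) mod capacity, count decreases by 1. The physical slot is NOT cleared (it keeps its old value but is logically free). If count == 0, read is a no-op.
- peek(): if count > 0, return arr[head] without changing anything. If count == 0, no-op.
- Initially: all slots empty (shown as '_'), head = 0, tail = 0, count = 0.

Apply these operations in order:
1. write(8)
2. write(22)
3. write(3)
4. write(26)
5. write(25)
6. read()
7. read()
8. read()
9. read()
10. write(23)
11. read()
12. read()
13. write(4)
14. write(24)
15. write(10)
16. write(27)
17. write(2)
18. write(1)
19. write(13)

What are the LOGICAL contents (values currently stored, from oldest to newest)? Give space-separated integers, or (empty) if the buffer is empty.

Answer: 24 10 27 2 1 13

Derivation:
After op 1 (write(8)): arr=[8 _ _ _ _ _] head=0 tail=1 count=1
After op 2 (write(22)): arr=[8 22 _ _ _ _] head=0 tail=2 count=2
After op 3 (write(3)): arr=[8 22 3 _ _ _] head=0 tail=3 count=3
After op 4 (write(26)): arr=[8 22 3 26 _ _] head=0 tail=4 count=4
After op 5 (write(25)): arr=[8 22 3 26 25 _] head=0 tail=5 count=5
After op 6 (read()): arr=[8 22 3 26 25 _] head=1 tail=5 count=4
After op 7 (read()): arr=[8 22 3 26 25 _] head=2 tail=5 count=3
After op 8 (read()): arr=[8 22 3 26 25 _] head=3 tail=5 count=2
After op 9 (read()): arr=[8 22 3 26 25 _] head=4 tail=5 count=1
After op 10 (write(23)): arr=[8 22 3 26 25 23] head=4 tail=0 count=2
After op 11 (read()): arr=[8 22 3 26 25 23] head=5 tail=0 count=1
After op 12 (read()): arr=[8 22 3 26 25 23] head=0 tail=0 count=0
After op 13 (write(4)): arr=[4 22 3 26 25 23] head=0 tail=1 count=1
After op 14 (write(24)): arr=[4 24 3 26 25 23] head=0 tail=2 count=2
After op 15 (write(10)): arr=[4 24 10 26 25 23] head=0 tail=3 count=3
After op 16 (write(27)): arr=[4 24 10 27 25 23] head=0 tail=4 count=4
After op 17 (write(2)): arr=[4 24 10 27 2 23] head=0 tail=5 count=5
After op 18 (write(1)): arr=[4 24 10 27 2 1] head=0 tail=0 count=6
After op 19 (write(13)): arr=[13 24 10 27 2 1] head=1 tail=1 count=6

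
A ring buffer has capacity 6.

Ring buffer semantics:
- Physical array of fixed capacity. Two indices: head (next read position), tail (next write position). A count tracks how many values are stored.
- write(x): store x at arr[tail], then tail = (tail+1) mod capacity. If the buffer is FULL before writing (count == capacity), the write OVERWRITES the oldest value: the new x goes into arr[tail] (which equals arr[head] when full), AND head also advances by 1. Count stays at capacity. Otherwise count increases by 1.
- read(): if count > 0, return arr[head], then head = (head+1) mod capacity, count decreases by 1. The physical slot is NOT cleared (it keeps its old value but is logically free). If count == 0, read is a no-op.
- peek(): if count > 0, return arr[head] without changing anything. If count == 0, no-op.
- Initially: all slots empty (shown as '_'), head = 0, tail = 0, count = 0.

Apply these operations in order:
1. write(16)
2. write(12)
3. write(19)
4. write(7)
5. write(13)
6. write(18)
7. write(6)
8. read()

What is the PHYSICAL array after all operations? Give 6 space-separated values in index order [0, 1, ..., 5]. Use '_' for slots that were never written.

Answer: 6 12 19 7 13 18

Derivation:
After op 1 (write(16)): arr=[16 _ _ _ _ _] head=0 tail=1 count=1
After op 2 (write(12)): arr=[16 12 _ _ _ _] head=0 tail=2 count=2
After op 3 (write(19)): arr=[16 12 19 _ _ _] head=0 tail=3 count=3
After op 4 (write(7)): arr=[16 12 19 7 _ _] head=0 tail=4 count=4
After op 5 (write(13)): arr=[16 12 19 7 13 _] head=0 tail=5 count=5
After op 6 (write(18)): arr=[16 12 19 7 13 18] head=0 tail=0 count=6
After op 7 (write(6)): arr=[6 12 19 7 13 18] head=1 tail=1 count=6
After op 8 (read()): arr=[6 12 19 7 13 18] head=2 tail=1 count=5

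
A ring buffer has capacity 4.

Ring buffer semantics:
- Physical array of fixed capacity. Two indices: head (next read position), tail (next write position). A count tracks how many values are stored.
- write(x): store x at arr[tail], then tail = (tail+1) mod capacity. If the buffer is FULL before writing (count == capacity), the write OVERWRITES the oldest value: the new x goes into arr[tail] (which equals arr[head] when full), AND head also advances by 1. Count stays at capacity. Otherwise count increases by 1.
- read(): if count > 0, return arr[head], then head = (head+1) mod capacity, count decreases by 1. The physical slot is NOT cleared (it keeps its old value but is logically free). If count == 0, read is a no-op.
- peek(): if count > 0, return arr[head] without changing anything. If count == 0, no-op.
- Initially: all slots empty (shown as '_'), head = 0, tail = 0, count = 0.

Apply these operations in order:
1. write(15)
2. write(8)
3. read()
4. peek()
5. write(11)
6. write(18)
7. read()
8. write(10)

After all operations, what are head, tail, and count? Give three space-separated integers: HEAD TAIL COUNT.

After op 1 (write(15)): arr=[15 _ _ _] head=0 tail=1 count=1
After op 2 (write(8)): arr=[15 8 _ _] head=0 tail=2 count=2
After op 3 (read()): arr=[15 8 _ _] head=1 tail=2 count=1
After op 4 (peek()): arr=[15 8 _ _] head=1 tail=2 count=1
After op 5 (write(11)): arr=[15 8 11 _] head=1 tail=3 count=2
After op 6 (write(18)): arr=[15 8 11 18] head=1 tail=0 count=3
After op 7 (read()): arr=[15 8 11 18] head=2 tail=0 count=2
After op 8 (write(10)): arr=[10 8 11 18] head=2 tail=1 count=3

Answer: 2 1 3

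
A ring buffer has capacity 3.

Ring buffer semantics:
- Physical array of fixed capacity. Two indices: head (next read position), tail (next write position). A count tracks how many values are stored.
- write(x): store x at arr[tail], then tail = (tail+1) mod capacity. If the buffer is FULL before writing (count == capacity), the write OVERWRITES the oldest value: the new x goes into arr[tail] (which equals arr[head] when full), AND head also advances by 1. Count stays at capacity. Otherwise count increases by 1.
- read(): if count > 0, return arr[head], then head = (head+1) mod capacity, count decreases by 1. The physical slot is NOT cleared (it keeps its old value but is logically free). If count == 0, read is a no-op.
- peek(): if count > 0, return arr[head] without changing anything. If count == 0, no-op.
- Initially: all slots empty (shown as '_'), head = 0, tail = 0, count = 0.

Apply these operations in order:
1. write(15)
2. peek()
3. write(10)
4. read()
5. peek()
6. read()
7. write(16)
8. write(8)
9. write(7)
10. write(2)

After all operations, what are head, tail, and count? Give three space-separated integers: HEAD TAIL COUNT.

Answer: 0 0 3

Derivation:
After op 1 (write(15)): arr=[15 _ _] head=0 tail=1 count=1
After op 2 (peek()): arr=[15 _ _] head=0 tail=1 count=1
After op 3 (write(10)): arr=[15 10 _] head=0 tail=2 count=2
After op 4 (read()): arr=[15 10 _] head=1 tail=2 count=1
After op 5 (peek()): arr=[15 10 _] head=1 tail=2 count=1
After op 6 (read()): arr=[15 10 _] head=2 tail=2 count=0
After op 7 (write(16)): arr=[15 10 16] head=2 tail=0 count=1
After op 8 (write(8)): arr=[8 10 16] head=2 tail=1 count=2
After op 9 (write(7)): arr=[8 7 16] head=2 tail=2 count=3
After op 10 (write(2)): arr=[8 7 2] head=0 tail=0 count=3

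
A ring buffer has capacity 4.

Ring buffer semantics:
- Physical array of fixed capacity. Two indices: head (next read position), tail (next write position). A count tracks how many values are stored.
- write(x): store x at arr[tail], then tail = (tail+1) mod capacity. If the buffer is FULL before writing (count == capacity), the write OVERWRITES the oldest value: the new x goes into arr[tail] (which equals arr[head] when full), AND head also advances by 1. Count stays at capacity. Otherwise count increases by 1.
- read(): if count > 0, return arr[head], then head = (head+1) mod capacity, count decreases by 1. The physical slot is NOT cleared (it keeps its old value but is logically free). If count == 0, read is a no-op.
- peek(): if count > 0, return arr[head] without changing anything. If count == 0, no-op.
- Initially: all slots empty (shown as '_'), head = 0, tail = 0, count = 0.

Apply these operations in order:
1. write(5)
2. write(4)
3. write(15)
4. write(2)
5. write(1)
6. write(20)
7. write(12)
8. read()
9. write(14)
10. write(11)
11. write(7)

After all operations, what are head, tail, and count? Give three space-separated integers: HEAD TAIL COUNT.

Answer: 2 2 4

Derivation:
After op 1 (write(5)): arr=[5 _ _ _] head=0 tail=1 count=1
After op 2 (write(4)): arr=[5 4 _ _] head=0 tail=2 count=2
After op 3 (write(15)): arr=[5 4 15 _] head=0 tail=3 count=3
After op 4 (write(2)): arr=[5 4 15 2] head=0 tail=0 count=4
After op 5 (write(1)): arr=[1 4 15 2] head=1 tail=1 count=4
After op 6 (write(20)): arr=[1 20 15 2] head=2 tail=2 count=4
After op 7 (write(12)): arr=[1 20 12 2] head=3 tail=3 count=4
After op 8 (read()): arr=[1 20 12 2] head=0 tail=3 count=3
After op 9 (write(14)): arr=[1 20 12 14] head=0 tail=0 count=4
After op 10 (write(11)): arr=[11 20 12 14] head=1 tail=1 count=4
After op 11 (write(7)): arr=[11 7 12 14] head=2 tail=2 count=4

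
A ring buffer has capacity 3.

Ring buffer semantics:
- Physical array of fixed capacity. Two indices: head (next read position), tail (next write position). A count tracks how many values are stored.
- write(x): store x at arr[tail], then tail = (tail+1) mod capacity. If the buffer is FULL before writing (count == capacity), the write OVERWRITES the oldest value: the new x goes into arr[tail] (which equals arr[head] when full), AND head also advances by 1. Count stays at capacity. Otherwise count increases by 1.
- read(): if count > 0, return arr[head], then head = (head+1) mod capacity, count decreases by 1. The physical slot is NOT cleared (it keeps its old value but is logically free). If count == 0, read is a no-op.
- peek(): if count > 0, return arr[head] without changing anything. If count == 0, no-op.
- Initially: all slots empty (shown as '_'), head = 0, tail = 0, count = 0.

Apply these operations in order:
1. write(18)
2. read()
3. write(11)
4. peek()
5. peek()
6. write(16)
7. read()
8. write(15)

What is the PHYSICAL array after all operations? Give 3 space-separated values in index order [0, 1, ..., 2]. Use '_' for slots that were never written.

Answer: 15 11 16

Derivation:
After op 1 (write(18)): arr=[18 _ _] head=0 tail=1 count=1
After op 2 (read()): arr=[18 _ _] head=1 tail=1 count=0
After op 3 (write(11)): arr=[18 11 _] head=1 tail=2 count=1
After op 4 (peek()): arr=[18 11 _] head=1 tail=2 count=1
After op 5 (peek()): arr=[18 11 _] head=1 tail=2 count=1
After op 6 (write(16)): arr=[18 11 16] head=1 tail=0 count=2
After op 7 (read()): arr=[18 11 16] head=2 tail=0 count=1
After op 8 (write(15)): arr=[15 11 16] head=2 tail=1 count=2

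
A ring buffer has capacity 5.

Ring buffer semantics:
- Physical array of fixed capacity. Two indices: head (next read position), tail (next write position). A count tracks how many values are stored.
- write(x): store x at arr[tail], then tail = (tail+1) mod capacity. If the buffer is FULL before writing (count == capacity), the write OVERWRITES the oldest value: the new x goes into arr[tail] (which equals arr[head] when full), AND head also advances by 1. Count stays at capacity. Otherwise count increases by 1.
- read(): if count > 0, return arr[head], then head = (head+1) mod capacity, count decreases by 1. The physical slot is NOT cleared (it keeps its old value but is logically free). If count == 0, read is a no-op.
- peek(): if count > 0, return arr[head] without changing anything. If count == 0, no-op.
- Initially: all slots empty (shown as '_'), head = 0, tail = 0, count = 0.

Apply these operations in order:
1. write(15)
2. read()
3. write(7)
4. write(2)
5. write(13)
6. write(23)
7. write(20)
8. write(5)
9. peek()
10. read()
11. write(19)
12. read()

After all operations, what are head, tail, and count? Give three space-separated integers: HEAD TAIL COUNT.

Answer: 4 3 4

Derivation:
After op 1 (write(15)): arr=[15 _ _ _ _] head=0 tail=1 count=1
After op 2 (read()): arr=[15 _ _ _ _] head=1 tail=1 count=0
After op 3 (write(7)): arr=[15 7 _ _ _] head=1 tail=2 count=1
After op 4 (write(2)): arr=[15 7 2 _ _] head=1 tail=3 count=2
After op 5 (write(13)): arr=[15 7 2 13 _] head=1 tail=4 count=3
After op 6 (write(23)): arr=[15 7 2 13 23] head=1 tail=0 count=4
After op 7 (write(20)): arr=[20 7 2 13 23] head=1 tail=1 count=5
After op 8 (write(5)): arr=[20 5 2 13 23] head=2 tail=2 count=5
After op 9 (peek()): arr=[20 5 2 13 23] head=2 tail=2 count=5
After op 10 (read()): arr=[20 5 2 13 23] head=3 tail=2 count=4
After op 11 (write(19)): arr=[20 5 19 13 23] head=3 tail=3 count=5
After op 12 (read()): arr=[20 5 19 13 23] head=4 tail=3 count=4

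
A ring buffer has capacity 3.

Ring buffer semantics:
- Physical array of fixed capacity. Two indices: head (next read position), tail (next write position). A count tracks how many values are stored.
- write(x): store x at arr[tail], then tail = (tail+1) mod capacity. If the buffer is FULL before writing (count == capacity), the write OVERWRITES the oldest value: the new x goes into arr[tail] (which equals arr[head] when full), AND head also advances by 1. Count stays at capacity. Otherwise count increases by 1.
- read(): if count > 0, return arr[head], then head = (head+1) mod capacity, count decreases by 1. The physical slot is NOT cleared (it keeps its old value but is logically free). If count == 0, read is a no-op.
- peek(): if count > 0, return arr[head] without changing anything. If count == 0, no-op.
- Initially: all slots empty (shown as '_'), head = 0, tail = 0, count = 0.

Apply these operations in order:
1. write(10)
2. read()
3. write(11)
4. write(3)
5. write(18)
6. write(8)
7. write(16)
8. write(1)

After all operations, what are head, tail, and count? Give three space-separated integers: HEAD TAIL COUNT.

Answer: 1 1 3

Derivation:
After op 1 (write(10)): arr=[10 _ _] head=0 tail=1 count=1
After op 2 (read()): arr=[10 _ _] head=1 tail=1 count=0
After op 3 (write(11)): arr=[10 11 _] head=1 tail=2 count=1
After op 4 (write(3)): arr=[10 11 3] head=1 tail=0 count=2
After op 5 (write(18)): arr=[18 11 3] head=1 tail=1 count=3
After op 6 (write(8)): arr=[18 8 3] head=2 tail=2 count=3
After op 7 (write(16)): arr=[18 8 16] head=0 tail=0 count=3
After op 8 (write(1)): arr=[1 8 16] head=1 tail=1 count=3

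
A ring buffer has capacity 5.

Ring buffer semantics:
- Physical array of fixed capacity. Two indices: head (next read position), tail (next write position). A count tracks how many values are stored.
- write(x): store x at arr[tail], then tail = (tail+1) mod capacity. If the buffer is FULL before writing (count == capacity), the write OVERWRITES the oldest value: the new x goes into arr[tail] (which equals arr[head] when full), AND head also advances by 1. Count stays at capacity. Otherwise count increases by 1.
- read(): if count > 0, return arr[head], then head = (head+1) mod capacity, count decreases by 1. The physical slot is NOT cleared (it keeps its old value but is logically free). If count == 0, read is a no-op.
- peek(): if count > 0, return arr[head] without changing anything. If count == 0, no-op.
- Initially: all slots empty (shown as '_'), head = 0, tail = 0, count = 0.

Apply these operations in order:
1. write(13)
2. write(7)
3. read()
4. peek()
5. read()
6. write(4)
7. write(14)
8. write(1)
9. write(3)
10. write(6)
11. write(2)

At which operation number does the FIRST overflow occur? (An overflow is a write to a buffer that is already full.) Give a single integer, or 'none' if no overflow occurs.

After op 1 (write(13)): arr=[13 _ _ _ _] head=0 tail=1 count=1
After op 2 (write(7)): arr=[13 7 _ _ _] head=0 tail=2 count=2
After op 3 (read()): arr=[13 7 _ _ _] head=1 tail=2 count=1
After op 4 (peek()): arr=[13 7 _ _ _] head=1 tail=2 count=1
After op 5 (read()): arr=[13 7 _ _ _] head=2 tail=2 count=0
After op 6 (write(4)): arr=[13 7 4 _ _] head=2 tail=3 count=1
After op 7 (write(14)): arr=[13 7 4 14 _] head=2 tail=4 count=2
After op 8 (write(1)): arr=[13 7 4 14 1] head=2 tail=0 count=3
After op 9 (write(3)): arr=[3 7 4 14 1] head=2 tail=1 count=4
After op 10 (write(6)): arr=[3 6 4 14 1] head=2 tail=2 count=5
After op 11 (write(2)): arr=[3 6 2 14 1] head=3 tail=3 count=5

Answer: 11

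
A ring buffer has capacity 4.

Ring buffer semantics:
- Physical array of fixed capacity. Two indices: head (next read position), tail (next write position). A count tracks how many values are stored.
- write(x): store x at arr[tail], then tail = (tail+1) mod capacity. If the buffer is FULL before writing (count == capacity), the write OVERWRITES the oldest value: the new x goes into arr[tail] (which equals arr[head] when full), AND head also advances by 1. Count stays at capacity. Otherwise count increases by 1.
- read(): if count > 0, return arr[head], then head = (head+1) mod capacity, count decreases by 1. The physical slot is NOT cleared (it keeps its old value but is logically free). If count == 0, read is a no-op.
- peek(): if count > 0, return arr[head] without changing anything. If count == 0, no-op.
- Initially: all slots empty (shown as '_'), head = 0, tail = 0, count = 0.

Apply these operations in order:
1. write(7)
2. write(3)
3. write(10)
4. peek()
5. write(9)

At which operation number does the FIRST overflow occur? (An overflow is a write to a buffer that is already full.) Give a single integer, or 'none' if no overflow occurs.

Answer: none

Derivation:
After op 1 (write(7)): arr=[7 _ _ _] head=0 tail=1 count=1
After op 2 (write(3)): arr=[7 3 _ _] head=0 tail=2 count=2
After op 3 (write(10)): arr=[7 3 10 _] head=0 tail=3 count=3
After op 4 (peek()): arr=[7 3 10 _] head=0 tail=3 count=3
After op 5 (write(9)): arr=[7 3 10 9] head=0 tail=0 count=4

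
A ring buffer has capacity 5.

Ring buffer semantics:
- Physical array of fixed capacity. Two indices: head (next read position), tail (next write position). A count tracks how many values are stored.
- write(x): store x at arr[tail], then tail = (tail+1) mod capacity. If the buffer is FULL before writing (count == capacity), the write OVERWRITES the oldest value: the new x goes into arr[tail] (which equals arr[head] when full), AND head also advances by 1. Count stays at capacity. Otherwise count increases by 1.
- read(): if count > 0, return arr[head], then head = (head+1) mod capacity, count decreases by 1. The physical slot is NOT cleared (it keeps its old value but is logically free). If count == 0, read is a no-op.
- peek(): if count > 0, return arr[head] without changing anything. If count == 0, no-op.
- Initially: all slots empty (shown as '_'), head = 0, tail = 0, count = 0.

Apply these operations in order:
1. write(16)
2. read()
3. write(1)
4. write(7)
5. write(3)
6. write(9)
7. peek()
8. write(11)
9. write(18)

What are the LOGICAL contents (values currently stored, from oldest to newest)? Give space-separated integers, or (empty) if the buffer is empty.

Answer: 7 3 9 11 18

Derivation:
After op 1 (write(16)): arr=[16 _ _ _ _] head=0 tail=1 count=1
After op 2 (read()): arr=[16 _ _ _ _] head=1 tail=1 count=0
After op 3 (write(1)): arr=[16 1 _ _ _] head=1 tail=2 count=1
After op 4 (write(7)): arr=[16 1 7 _ _] head=1 tail=3 count=2
After op 5 (write(3)): arr=[16 1 7 3 _] head=1 tail=4 count=3
After op 6 (write(9)): arr=[16 1 7 3 9] head=1 tail=0 count=4
After op 7 (peek()): arr=[16 1 7 3 9] head=1 tail=0 count=4
After op 8 (write(11)): arr=[11 1 7 3 9] head=1 tail=1 count=5
After op 9 (write(18)): arr=[11 18 7 3 9] head=2 tail=2 count=5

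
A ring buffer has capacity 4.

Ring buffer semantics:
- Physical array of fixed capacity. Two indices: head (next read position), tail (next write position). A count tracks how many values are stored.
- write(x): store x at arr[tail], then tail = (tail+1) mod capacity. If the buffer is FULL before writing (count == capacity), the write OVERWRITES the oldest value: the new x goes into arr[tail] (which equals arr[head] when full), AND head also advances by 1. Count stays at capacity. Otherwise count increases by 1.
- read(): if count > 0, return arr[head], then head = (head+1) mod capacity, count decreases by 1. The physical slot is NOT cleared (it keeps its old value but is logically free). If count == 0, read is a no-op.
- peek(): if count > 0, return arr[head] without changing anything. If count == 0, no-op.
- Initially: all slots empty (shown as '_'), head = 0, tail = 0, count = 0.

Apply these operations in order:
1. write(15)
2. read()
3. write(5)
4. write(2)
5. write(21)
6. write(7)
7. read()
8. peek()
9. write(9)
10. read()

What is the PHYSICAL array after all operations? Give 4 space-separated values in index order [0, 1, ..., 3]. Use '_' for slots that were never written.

After op 1 (write(15)): arr=[15 _ _ _] head=0 tail=1 count=1
After op 2 (read()): arr=[15 _ _ _] head=1 tail=1 count=0
After op 3 (write(5)): arr=[15 5 _ _] head=1 tail=2 count=1
After op 4 (write(2)): arr=[15 5 2 _] head=1 tail=3 count=2
After op 5 (write(21)): arr=[15 5 2 21] head=1 tail=0 count=3
After op 6 (write(7)): arr=[7 5 2 21] head=1 tail=1 count=4
After op 7 (read()): arr=[7 5 2 21] head=2 tail=1 count=3
After op 8 (peek()): arr=[7 5 2 21] head=2 tail=1 count=3
After op 9 (write(9)): arr=[7 9 2 21] head=2 tail=2 count=4
After op 10 (read()): arr=[7 9 2 21] head=3 tail=2 count=3

Answer: 7 9 2 21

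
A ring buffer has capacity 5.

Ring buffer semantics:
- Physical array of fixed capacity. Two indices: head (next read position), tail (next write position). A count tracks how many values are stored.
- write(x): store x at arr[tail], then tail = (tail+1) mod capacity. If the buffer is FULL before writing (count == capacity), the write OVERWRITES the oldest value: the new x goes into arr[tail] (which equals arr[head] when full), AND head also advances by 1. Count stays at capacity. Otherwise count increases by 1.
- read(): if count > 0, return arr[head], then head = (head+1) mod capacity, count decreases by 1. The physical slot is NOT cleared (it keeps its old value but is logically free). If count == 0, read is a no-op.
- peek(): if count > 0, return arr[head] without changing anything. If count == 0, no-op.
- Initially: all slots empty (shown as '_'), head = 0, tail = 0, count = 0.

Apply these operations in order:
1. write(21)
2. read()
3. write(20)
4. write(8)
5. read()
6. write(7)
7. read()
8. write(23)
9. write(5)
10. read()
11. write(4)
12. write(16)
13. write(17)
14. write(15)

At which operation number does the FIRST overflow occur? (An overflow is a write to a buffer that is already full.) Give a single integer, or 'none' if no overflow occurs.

Answer: 14

Derivation:
After op 1 (write(21)): arr=[21 _ _ _ _] head=0 tail=1 count=1
After op 2 (read()): arr=[21 _ _ _ _] head=1 tail=1 count=0
After op 3 (write(20)): arr=[21 20 _ _ _] head=1 tail=2 count=1
After op 4 (write(8)): arr=[21 20 8 _ _] head=1 tail=3 count=2
After op 5 (read()): arr=[21 20 8 _ _] head=2 tail=3 count=1
After op 6 (write(7)): arr=[21 20 8 7 _] head=2 tail=4 count=2
After op 7 (read()): arr=[21 20 8 7 _] head=3 tail=4 count=1
After op 8 (write(23)): arr=[21 20 8 7 23] head=3 tail=0 count=2
After op 9 (write(5)): arr=[5 20 8 7 23] head=3 tail=1 count=3
After op 10 (read()): arr=[5 20 8 7 23] head=4 tail=1 count=2
After op 11 (write(4)): arr=[5 4 8 7 23] head=4 tail=2 count=3
After op 12 (write(16)): arr=[5 4 16 7 23] head=4 tail=3 count=4
After op 13 (write(17)): arr=[5 4 16 17 23] head=4 tail=4 count=5
After op 14 (write(15)): arr=[5 4 16 17 15] head=0 tail=0 count=5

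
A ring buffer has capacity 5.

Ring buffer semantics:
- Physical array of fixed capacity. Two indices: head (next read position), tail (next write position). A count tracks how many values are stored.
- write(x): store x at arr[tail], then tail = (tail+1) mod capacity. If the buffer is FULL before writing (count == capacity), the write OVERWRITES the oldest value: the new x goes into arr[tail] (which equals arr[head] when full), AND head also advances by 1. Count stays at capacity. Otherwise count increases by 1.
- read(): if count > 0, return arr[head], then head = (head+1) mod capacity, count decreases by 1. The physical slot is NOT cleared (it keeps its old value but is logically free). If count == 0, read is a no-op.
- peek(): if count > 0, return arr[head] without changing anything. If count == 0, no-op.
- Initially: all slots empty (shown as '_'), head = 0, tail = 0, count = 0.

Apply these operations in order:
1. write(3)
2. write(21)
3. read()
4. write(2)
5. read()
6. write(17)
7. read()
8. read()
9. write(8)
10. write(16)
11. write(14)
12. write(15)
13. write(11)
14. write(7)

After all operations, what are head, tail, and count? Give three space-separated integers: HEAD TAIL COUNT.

After op 1 (write(3)): arr=[3 _ _ _ _] head=0 tail=1 count=1
After op 2 (write(21)): arr=[3 21 _ _ _] head=0 tail=2 count=2
After op 3 (read()): arr=[3 21 _ _ _] head=1 tail=2 count=1
After op 4 (write(2)): arr=[3 21 2 _ _] head=1 tail=3 count=2
After op 5 (read()): arr=[3 21 2 _ _] head=2 tail=3 count=1
After op 6 (write(17)): arr=[3 21 2 17 _] head=2 tail=4 count=2
After op 7 (read()): arr=[3 21 2 17 _] head=3 tail=4 count=1
After op 8 (read()): arr=[3 21 2 17 _] head=4 tail=4 count=0
After op 9 (write(8)): arr=[3 21 2 17 8] head=4 tail=0 count=1
After op 10 (write(16)): arr=[16 21 2 17 8] head=4 tail=1 count=2
After op 11 (write(14)): arr=[16 14 2 17 8] head=4 tail=2 count=3
After op 12 (write(15)): arr=[16 14 15 17 8] head=4 tail=3 count=4
After op 13 (write(11)): arr=[16 14 15 11 8] head=4 tail=4 count=5
After op 14 (write(7)): arr=[16 14 15 11 7] head=0 tail=0 count=5

Answer: 0 0 5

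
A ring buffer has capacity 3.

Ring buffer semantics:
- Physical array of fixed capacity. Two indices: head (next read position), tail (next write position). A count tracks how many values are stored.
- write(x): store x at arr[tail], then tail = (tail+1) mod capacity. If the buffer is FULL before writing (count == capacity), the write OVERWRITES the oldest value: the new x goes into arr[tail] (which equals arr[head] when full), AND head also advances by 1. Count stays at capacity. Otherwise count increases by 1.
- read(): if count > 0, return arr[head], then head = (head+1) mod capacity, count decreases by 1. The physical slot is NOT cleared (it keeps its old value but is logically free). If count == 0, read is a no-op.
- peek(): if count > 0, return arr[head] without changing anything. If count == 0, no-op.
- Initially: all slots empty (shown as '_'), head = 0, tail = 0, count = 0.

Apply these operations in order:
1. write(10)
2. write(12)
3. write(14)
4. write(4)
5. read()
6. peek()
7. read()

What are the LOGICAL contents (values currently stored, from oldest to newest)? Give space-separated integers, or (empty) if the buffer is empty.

After op 1 (write(10)): arr=[10 _ _] head=0 tail=1 count=1
After op 2 (write(12)): arr=[10 12 _] head=0 tail=2 count=2
After op 3 (write(14)): arr=[10 12 14] head=0 tail=0 count=3
After op 4 (write(4)): arr=[4 12 14] head=1 tail=1 count=3
After op 5 (read()): arr=[4 12 14] head=2 tail=1 count=2
After op 6 (peek()): arr=[4 12 14] head=2 tail=1 count=2
After op 7 (read()): arr=[4 12 14] head=0 tail=1 count=1

Answer: 4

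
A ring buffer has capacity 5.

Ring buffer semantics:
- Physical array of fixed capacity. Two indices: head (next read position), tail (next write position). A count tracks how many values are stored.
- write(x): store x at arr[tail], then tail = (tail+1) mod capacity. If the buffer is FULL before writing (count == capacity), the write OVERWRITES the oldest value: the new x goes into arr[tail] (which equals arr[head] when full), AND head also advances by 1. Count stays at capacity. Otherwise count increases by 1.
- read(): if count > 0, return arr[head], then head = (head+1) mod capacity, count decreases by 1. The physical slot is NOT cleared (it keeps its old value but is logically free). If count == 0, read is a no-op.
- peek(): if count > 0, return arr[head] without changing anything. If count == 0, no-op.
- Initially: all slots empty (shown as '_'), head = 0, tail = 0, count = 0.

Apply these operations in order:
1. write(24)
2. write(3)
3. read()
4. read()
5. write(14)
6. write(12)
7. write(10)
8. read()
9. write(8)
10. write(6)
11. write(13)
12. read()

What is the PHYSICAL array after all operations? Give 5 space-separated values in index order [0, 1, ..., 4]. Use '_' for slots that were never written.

Answer: 8 6 13 12 10

Derivation:
After op 1 (write(24)): arr=[24 _ _ _ _] head=0 tail=1 count=1
After op 2 (write(3)): arr=[24 3 _ _ _] head=0 tail=2 count=2
After op 3 (read()): arr=[24 3 _ _ _] head=1 tail=2 count=1
After op 4 (read()): arr=[24 3 _ _ _] head=2 tail=2 count=0
After op 5 (write(14)): arr=[24 3 14 _ _] head=2 tail=3 count=1
After op 6 (write(12)): arr=[24 3 14 12 _] head=2 tail=4 count=2
After op 7 (write(10)): arr=[24 3 14 12 10] head=2 tail=0 count=3
After op 8 (read()): arr=[24 3 14 12 10] head=3 tail=0 count=2
After op 9 (write(8)): arr=[8 3 14 12 10] head=3 tail=1 count=3
After op 10 (write(6)): arr=[8 6 14 12 10] head=3 tail=2 count=4
After op 11 (write(13)): arr=[8 6 13 12 10] head=3 tail=3 count=5
After op 12 (read()): arr=[8 6 13 12 10] head=4 tail=3 count=4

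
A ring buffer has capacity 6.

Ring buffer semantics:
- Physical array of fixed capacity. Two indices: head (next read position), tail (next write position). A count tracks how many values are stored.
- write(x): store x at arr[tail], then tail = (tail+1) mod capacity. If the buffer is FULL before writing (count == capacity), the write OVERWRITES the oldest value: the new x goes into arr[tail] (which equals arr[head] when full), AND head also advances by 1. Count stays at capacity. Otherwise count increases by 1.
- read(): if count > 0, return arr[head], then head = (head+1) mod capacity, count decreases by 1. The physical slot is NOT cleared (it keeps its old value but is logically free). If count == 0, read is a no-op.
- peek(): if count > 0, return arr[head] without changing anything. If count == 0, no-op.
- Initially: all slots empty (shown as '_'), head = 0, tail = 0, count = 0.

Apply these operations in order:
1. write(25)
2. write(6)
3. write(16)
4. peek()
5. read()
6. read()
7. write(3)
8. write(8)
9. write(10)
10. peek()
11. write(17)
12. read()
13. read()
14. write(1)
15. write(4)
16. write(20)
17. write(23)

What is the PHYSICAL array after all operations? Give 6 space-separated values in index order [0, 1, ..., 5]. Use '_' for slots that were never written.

Answer: 17 1 4 20 23 10

Derivation:
After op 1 (write(25)): arr=[25 _ _ _ _ _] head=0 tail=1 count=1
After op 2 (write(6)): arr=[25 6 _ _ _ _] head=0 tail=2 count=2
After op 3 (write(16)): arr=[25 6 16 _ _ _] head=0 tail=3 count=3
After op 4 (peek()): arr=[25 6 16 _ _ _] head=0 tail=3 count=3
After op 5 (read()): arr=[25 6 16 _ _ _] head=1 tail=3 count=2
After op 6 (read()): arr=[25 6 16 _ _ _] head=2 tail=3 count=1
After op 7 (write(3)): arr=[25 6 16 3 _ _] head=2 tail=4 count=2
After op 8 (write(8)): arr=[25 6 16 3 8 _] head=2 tail=5 count=3
After op 9 (write(10)): arr=[25 6 16 3 8 10] head=2 tail=0 count=4
After op 10 (peek()): arr=[25 6 16 3 8 10] head=2 tail=0 count=4
After op 11 (write(17)): arr=[17 6 16 3 8 10] head=2 tail=1 count=5
After op 12 (read()): arr=[17 6 16 3 8 10] head=3 tail=1 count=4
After op 13 (read()): arr=[17 6 16 3 8 10] head=4 tail=1 count=3
After op 14 (write(1)): arr=[17 1 16 3 8 10] head=4 tail=2 count=4
After op 15 (write(4)): arr=[17 1 4 3 8 10] head=4 tail=3 count=5
After op 16 (write(20)): arr=[17 1 4 20 8 10] head=4 tail=4 count=6
After op 17 (write(23)): arr=[17 1 4 20 23 10] head=5 tail=5 count=6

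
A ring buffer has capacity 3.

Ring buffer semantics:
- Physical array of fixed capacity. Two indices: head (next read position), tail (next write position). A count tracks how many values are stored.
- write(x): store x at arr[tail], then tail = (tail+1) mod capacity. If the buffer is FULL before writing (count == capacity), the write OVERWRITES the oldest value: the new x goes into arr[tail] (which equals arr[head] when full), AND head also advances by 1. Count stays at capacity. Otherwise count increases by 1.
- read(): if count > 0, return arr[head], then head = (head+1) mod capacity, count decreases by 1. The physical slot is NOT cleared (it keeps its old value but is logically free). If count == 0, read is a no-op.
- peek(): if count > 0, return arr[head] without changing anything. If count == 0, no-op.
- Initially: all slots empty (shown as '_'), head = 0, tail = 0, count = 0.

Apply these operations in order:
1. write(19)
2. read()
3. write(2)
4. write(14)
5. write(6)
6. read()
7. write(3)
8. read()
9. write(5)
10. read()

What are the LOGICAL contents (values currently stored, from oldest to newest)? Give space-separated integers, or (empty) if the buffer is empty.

After op 1 (write(19)): arr=[19 _ _] head=0 tail=1 count=1
After op 2 (read()): arr=[19 _ _] head=1 tail=1 count=0
After op 3 (write(2)): arr=[19 2 _] head=1 tail=2 count=1
After op 4 (write(14)): arr=[19 2 14] head=1 tail=0 count=2
After op 5 (write(6)): arr=[6 2 14] head=1 tail=1 count=3
After op 6 (read()): arr=[6 2 14] head=2 tail=1 count=2
After op 7 (write(3)): arr=[6 3 14] head=2 tail=2 count=3
After op 8 (read()): arr=[6 3 14] head=0 tail=2 count=2
After op 9 (write(5)): arr=[6 3 5] head=0 tail=0 count=3
After op 10 (read()): arr=[6 3 5] head=1 tail=0 count=2

Answer: 3 5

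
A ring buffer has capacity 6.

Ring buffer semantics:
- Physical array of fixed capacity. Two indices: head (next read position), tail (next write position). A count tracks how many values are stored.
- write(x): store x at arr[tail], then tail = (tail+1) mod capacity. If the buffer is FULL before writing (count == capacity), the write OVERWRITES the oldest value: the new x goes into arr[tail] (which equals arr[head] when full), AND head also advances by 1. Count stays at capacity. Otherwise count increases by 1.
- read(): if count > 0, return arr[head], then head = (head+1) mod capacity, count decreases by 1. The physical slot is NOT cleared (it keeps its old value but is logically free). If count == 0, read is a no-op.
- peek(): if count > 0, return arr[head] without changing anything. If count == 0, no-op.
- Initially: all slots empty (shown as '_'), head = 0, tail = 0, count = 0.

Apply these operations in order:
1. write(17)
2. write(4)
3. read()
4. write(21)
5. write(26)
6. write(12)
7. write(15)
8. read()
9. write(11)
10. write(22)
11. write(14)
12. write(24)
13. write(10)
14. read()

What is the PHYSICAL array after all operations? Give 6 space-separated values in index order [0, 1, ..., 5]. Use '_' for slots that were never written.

After op 1 (write(17)): arr=[17 _ _ _ _ _] head=0 tail=1 count=1
After op 2 (write(4)): arr=[17 4 _ _ _ _] head=0 tail=2 count=2
After op 3 (read()): arr=[17 4 _ _ _ _] head=1 tail=2 count=1
After op 4 (write(21)): arr=[17 4 21 _ _ _] head=1 tail=3 count=2
After op 5 (write(26)): arr=[17 4 21 26 _ _] head=1 tail=4 count=3
After op 6 (write(12)): arr=[17 4 21 26 12 _] head=1 tail=5 count=4
After op 7 (write(15)): arr=[17 4 21 26 12 15] head=1 tail=0 count=5
After op 8 (read()): arr=[17 4 21 26 12 15] head=2 tail=0 count=4
After op 9 (write(11)): arr=[11 4 21 26 12 15] head=2 tail=1 count=5
After op 10 (write(22)): arr=[11 22 21 26 12 15] head=2 tail=2 count=6
After op 11 (write(14)): arr=[11 22 14 26 12 15] head=3 tail=3 count=6
After op 12 (write(24)): arr=[11 22 14 24 12 15] head=4 tail=4 count=6
After op 13 (write(10)): arr=[11 22 14 24 10 15] head=5 tail=5 count=6
After op 14 (read()): arr=[11 22 14 24 10 15] head=0 tail=5 count=5

Answer: 11 22 14 24 10 15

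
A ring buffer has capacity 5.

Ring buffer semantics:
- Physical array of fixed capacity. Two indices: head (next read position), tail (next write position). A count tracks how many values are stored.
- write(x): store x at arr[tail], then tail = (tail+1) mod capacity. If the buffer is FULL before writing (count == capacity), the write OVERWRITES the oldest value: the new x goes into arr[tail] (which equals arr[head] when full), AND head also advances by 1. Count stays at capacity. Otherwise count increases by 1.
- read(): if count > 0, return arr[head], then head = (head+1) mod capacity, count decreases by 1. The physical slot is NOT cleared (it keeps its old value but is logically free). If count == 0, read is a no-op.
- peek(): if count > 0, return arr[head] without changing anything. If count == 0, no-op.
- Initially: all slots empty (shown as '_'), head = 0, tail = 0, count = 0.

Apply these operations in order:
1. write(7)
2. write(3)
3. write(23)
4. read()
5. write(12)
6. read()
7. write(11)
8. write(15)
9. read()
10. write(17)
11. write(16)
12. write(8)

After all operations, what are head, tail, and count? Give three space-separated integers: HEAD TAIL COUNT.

After op 1 (write(7)): arr=[7 _ _ _ _] head=0 tail=1 count=1
After op 2 (write(3)): arr=[7 3 _ _ _] head=0 tail=2 count=2
After op 3 (write(23)): arr=[7 3 23 _ _] head=0 tail=3 count=3
After op 4 (read()): arr=[7 3 23 _ _] head=1 tail=3 count=2
After op 5 (write(12)): arr=[7 3 23 12 _] head=1 tail=4 count=3
After op 6 (read()): arr=[7 3 23 12 _] head=2 tail=4 count=2
After op 7 (write(11)): arr=[7 3 23 12 11] head=2 tail=0 count=3
After op 8 (write(15)): arr=[15 3 23 12 11] head=2 tail=1 count=4
After op 9 (read()): arr=[15 3 23 12 11] head=3 tail=1 count=3
After op 10 (write(17)): arr=[15 17 23 12 11] head=3 tail=2 count=4
After op 11 (write(16)): arr=[15 17 16 12 11] head=3 tail=3 count=5
After op 12 (write(8)): arr=[15 17 16 8 11] head=4 tail=4 count=5

Answer: 4 4 5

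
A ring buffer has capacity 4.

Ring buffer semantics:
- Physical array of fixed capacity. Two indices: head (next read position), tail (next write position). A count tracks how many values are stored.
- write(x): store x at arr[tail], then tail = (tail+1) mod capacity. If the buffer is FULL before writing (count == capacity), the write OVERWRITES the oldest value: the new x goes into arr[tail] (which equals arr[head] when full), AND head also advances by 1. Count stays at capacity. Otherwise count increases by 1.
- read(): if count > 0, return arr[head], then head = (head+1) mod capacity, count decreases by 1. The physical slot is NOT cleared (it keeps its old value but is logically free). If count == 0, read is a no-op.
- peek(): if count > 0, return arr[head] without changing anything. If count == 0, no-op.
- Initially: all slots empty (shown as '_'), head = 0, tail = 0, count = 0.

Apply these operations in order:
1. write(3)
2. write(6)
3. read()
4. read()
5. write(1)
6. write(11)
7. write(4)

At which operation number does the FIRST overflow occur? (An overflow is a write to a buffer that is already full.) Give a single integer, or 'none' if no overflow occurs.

Answer: none

Derivation:
After op 1 (write(3)): arr=[3 _ _ _] head=0 tail=1 count=1
After op 2 (write(6)): arr=[3 6 _ _] head=0 tail=2 count=2
After op 3 (read()): arr=[3 6 _ _] head=1 tail=2 count=1
After op 4 (read()): arr=[3 6 _ _] head=2 tail=2 count=0
After op 5 (write(1)): arr=[3 6 1 _] head=2 tail=3 count=1
After op 6 (write(11)): arr=[3 6 1 11] head=2 tail=0 count=2
After op 7 (write(4)): arr=[4 6 1 11] head=2 tail=1 count=3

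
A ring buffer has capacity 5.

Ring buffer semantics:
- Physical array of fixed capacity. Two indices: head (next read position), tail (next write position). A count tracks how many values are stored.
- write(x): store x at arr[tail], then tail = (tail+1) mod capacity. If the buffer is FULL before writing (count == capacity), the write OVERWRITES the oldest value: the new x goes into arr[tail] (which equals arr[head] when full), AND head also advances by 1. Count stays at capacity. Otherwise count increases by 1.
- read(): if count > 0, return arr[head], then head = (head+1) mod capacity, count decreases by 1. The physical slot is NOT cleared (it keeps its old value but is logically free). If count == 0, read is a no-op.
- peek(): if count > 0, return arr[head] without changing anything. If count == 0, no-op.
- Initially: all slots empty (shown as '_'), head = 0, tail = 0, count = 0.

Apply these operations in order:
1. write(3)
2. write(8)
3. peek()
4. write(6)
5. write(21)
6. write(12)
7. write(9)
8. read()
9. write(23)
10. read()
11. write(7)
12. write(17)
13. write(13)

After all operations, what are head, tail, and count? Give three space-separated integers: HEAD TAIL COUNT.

After op 1 (write(3)): arr=[3 _ _ _ _] head=0 tail=1 count=1
After op 2 (write(8)): arr=[3 8 _ _ _] head=0 tail=2 count=2
After op 3 (peek()): arr=[3 8 _ _ _] head=0 tail=2 count=2
After op 4 (write(6)): arr=[3 8 6 _ _] head=0 tail=3 count=3
After op 5 (write(21)): arr=[3 8 6 21 _] head=0 tail=4 count=4
After op 6 (write(12)): arr=[3 8 6 21 12] head=0 tail=0 count=5
After op 7 (write(9)): arr=[9 8 6 21 12] head=1 tail=1 count=5
After op 8 (read()): arr=[9 8 6 21 12] head=2 tail=1 count=4
After op 9 (write(23)): arr=[9 23 6 21 12] head=2 tail=2 count=5
After op 10 (read()): arr=[9 23 6 21 12] head=3 tail=2 count=4
After op 11 (write(7)): arr=[9 23 7 21 12] head=3 tail=3 count=5
After op 12 (write(17)): arr=[9 23 7 17 12] head=4 tail=4 count=5
After op 13 (write(13)): arr=[9 23 7 17 13] head=0 tail=0 count=5

Answer: 0 0 5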